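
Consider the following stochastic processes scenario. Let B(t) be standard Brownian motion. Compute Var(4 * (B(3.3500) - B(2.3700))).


Var(alpha*(B(t)-B(s))) = alpha^2 * (t-s)
= 4^2 * (3.3500 - 2.3700)
= 16 * 0.9800
= 15.6800

15.6800


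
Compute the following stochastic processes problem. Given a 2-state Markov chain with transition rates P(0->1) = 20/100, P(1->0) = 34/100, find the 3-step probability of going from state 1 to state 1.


Computing P^3 by matrix multiplication.
P = [[0.8000, 0.2000], [0.3400, 0.6600]]
After raising P to the power 3:
P^3(1,1) = 0.4317

0.4317


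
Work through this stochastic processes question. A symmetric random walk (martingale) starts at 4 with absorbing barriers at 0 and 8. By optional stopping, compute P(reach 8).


By optional stopping theorem: E(M at tau) = M(0) = 4
P(hit 8)*8 + P(hit 0)*0 = 4
P(hit 8) = (4 - 0)/(8 - 0) = 1/2 = 0.5000

0.5000


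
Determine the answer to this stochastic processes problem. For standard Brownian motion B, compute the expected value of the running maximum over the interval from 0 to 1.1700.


E(max B(s)) = sqrt(2t/pi)
= sqrt(2*1.1700/pi)
= sqrt(0.7448)
= 0.8630

0.8630


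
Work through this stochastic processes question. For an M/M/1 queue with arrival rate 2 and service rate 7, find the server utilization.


rho = lambda/mu
= 2/7
= 0.2857

0.2857


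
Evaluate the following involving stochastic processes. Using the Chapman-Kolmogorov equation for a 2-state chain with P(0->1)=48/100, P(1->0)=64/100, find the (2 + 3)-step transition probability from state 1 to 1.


P^5 = P^2 * P^3
Computing via matrix multiplication of the transition matrix.
Entry (1,1) of P^5 = 0.4286

0.4286


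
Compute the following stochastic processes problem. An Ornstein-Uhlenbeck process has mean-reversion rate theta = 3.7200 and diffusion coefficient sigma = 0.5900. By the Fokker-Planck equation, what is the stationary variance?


Stationary variance = sigma^2 / (2*theta)
= 0.5900^2 / (2*3.7200)
= 0.3481 / 7.4400
= 0.0468

0.0468


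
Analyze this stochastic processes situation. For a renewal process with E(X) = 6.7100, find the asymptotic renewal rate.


Long-run renewal rate = 1/E(X)
= 1/6.7100
= 0.1490

0.1490


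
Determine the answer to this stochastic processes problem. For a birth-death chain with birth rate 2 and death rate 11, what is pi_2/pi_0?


For birth-death process, pi_n/pi_0 = (lambda/mu)^n
= (2/11)^2
= 0.0331

0.0331


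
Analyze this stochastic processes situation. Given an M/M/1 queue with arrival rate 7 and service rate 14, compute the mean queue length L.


rho = 7/14 = 0.5000
L = rho/(1-rho)
= 0.5000/0.5000
= 1.0000

1.0000


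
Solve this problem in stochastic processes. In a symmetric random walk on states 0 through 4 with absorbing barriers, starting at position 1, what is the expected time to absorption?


For symmetric RW on 0,...,N with absorbing barriers, E(i) = i*(N-i)
E(1) = 1 * 3 = 3

3


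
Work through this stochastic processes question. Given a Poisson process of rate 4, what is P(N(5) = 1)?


P(N(t)=k) = (lambda*t)^k * exp(-lambda*t) / k!
lambda*t = 20
= 20^1 * exp(-20) / 1!
= 20 * 2.0612e-09 / 1
= 4.1223e-08

4.1223e-08


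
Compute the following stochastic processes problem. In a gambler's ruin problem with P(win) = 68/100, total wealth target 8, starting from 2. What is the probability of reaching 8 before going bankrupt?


Gambler's ruin formula:
r = q/p = 0.3200/0.6800 = 0.4706
P(win) = (1 - r^i)/(1 - r^N)
= (1 - 0.4706^2)/(1 - 0.4706^8)
= 0.7804

0.7804


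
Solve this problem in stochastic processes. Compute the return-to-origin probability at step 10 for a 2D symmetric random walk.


P = C(10,5)^2 / 4^10
= 252^2 / 1048576
= 63504 / 1048576
= 0.0606

0.0606


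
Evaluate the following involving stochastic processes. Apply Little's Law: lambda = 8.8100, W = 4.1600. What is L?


Little's Law: L = lambda * W
= 8.8100 * 4.1600
= 36.6496

36.6496


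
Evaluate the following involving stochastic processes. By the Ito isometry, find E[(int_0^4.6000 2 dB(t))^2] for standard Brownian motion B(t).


By Ito isometry: E[(int f dB)^2] = int f^2 dt
= 2^2 * 4.6000
= 4 * 4.6000 = 18.4000

18.4000


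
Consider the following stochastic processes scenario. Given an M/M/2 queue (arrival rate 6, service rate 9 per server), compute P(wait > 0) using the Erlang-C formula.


a = lambda/mu = 0.6667
rho = a/c = 0.3333
Erlang-C formula applied:
C(c,a) = 0.1667

0.1667


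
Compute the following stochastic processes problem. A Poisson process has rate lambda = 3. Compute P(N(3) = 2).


P(N(t)=k) = (lambda*t)^k * exp(-lambda*t) / k!
lambda*t = 9
= 9^2 * exp(-9) / 2!
= 81 * 1.2341e-04 / 2
= 0.0050

0.0050


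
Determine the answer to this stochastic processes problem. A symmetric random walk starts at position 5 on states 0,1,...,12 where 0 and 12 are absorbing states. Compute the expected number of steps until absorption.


For symmetric RW on 0,...,N with absorbing barriers, E(i) = i*(N-i)
E(5) = 5 * 7 = 35

35


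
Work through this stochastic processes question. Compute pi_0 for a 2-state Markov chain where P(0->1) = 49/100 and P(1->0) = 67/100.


Stationary distribution: pi_0 = p10/(p01+p10), pi_1 = p01/(p01+p10)
p01 = 0.4900, p10 = 0.6700
pi_0 = 0.5776

0.5776


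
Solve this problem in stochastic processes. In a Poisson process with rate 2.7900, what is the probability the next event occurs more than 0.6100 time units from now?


P(X > t) = exp(-lambda * t)
= exp(-2.7900 * 0.6100)
= exp(-1.7019) = 0.1823

0.1823


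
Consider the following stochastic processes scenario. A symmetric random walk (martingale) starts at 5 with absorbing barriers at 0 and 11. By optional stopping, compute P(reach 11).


By optional stopping theorem: E(M at tau) = M(0) = 5
P(hit 11)*11 + P(hit 0)*0 = 5
P(hit 11) = (5 - 0)/(11 - 0) = 5/11 = 0.4545

0.4545


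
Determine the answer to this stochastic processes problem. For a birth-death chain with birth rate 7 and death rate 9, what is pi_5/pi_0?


For birth-death process, pi_n/pi_0 = (lambda/mu)^n
= (7/9)^5
= 0.2846

0.2846


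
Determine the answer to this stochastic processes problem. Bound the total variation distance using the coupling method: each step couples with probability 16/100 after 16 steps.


TV distance bound <= (1-delta)^n
= (1 - 0.1600)^16
= 0.8400^16
= 0.0614

0.0614


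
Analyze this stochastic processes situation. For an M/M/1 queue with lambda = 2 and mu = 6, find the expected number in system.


rho = 2/6 = 0.3333
L = rho/(1-rho)
= 0.3333/0.6667
= 0.5000

0.5000


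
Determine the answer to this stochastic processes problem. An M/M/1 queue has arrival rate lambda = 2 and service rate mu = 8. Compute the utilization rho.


rho = lambda/mu
= 2/8
= 0.2500

0.2500


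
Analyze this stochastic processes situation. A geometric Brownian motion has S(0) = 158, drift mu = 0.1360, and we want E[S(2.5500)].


E[S(t)] = S(0) * exp(mu * t)
= 158 * exp(0.1360 * 2.5500)
= 158 * 1.4145
= 223.4963

223.4963


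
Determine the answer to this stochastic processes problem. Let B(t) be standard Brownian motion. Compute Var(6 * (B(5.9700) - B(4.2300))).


Var(alpha*(B(t)-B(s))) = alpha^2 * (t-s)
= 6^2 * (5.9700 - 4.2300)
= 36 * 1.7400
= 62.6400

62.6400


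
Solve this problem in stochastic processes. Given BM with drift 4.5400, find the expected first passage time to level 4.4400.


Expected first passage time = a/mu
= 4.4400/4.5400
= 0.9780

0.9780


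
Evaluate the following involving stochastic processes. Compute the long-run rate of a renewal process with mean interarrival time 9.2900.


Long-run renewal rate = 1/E(X)
= 1/9.2900
= 0.1076

0.1076


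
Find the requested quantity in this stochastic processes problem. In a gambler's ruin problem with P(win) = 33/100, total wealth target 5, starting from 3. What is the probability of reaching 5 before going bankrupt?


Gambler's ruin formula:
r = q/p = 0.6700/0.3300 = 2.0303
P(win) = (1 - r^i)/(1 - r^N)
= (1 - 2.0303^3)/(1 - 2.0303^5)
= 0.2200

0.2200


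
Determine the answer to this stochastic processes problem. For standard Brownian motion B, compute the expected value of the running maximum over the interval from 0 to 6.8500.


E(max B(s)) = sqrt(2t/pi)
= sqrt(2*6.8500/pi)
= sqrt(4.3608)
= 2.0883

2.0883


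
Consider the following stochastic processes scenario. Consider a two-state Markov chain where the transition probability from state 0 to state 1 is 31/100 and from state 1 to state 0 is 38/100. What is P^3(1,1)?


Computing P^3 by matrix multiplication.
P = [[0.6900, 0.3100], [0.3800, 0.6200]]
After raising P to the power 3:
P^3(1,1) = 0.4657

0.4657


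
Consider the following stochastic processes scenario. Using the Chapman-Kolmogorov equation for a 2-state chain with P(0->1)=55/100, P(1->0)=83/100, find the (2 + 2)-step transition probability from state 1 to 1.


P^4 = P^2 * P^2
Computing via matrix multiplication of the transition matrix.
Entry (1,1) of P^4 = 0.4111

0.4111


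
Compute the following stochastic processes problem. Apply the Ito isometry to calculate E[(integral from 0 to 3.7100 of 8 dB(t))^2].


By Ito isometry: E[(int f dB)^2] = int f^2 dt
= 8^2 * 3.7100
= 64 * 3.7100 = 237.4400

237.4400


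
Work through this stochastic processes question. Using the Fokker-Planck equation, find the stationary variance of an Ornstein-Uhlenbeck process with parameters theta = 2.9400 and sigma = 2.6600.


Stationary variance = sigma^2 / (2*theta)
= 2.6600^2 / (2*2.9400)
= 7.0756 / 5.8800
= 1.2033

1.2033


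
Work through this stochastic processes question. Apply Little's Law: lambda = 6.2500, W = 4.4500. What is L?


Little's Law: L = lambda * W
= 6.2500 * 4.4500
= 27.8125

27.8125


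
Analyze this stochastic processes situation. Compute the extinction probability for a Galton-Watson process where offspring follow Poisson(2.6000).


Since mu = 2.6000 > 1, extinction prob q < 1.
Solve s = exp(mu*(s-1)) iteratively.
q = 0.0951

0.0951


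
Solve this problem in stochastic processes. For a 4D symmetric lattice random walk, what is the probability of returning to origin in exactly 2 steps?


P(return in 2 steps) = P(reverse first step) = 1/(2d)
= 1/8
= 0.1250

0.1250


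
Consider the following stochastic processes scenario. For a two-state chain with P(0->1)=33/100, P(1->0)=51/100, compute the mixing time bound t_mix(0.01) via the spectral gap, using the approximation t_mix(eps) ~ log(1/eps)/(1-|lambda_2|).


lambda_2 = |1 - p01 - p10| = |1 - 0.3300 - 0.5100| = 0.1600
t_mix ~ log(1/eps)/(1 - |lambda_2|)
= log(100)/(1 - 0.1600) = 4.6052/0.8400
= 5.4823

5.4823


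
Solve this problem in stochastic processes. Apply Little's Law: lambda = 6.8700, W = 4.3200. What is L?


Little's Law: L = lambda * W
= 6.8700 * 4.3200
= 29.6784

29.6784


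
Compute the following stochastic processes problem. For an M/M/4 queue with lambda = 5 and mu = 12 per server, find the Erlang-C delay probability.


a = lambda/mu = 0.4167
rho = a/c = 0.1042
Erlang-C formula applied:
C(c,a) = 9.2417e-04

9.2417e-04


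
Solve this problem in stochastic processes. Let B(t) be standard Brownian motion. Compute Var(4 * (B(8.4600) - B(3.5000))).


Var(alpha*(B(t)-B(s))) = alpha^2 * (t-s)
= 4^2 * (8.4600 - 3.5000)
= 16 * 4.9600
= 79.3600

79.3600


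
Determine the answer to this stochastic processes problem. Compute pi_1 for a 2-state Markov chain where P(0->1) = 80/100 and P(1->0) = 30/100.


Stationary distribution: pi_0 = p10/(p01+p10), pi_1 = p01/(p01+p10)
p01 = 0.8000, p10 = 0.3000
pi_1 = 0.7273

0.7273


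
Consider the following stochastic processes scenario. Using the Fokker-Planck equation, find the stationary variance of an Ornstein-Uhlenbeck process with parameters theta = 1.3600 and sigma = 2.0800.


Stationary variance = sigma^2 / (2*theta)
= 2.0800^2 / (2*1.3600)
= 4.3264 / 2.7200
= 1.5906

1.5906


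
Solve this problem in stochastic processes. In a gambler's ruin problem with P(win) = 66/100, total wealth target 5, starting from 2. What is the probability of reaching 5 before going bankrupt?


Gambler's ruin formula:
r = q/p = 0.3400/0.6600 = 0.5152
P(win) = (1 - r^i)/(1 - r^N)
= (1 - 0.5152^2)/(1 - 0.5152^5)
= 0.7623

0.7623


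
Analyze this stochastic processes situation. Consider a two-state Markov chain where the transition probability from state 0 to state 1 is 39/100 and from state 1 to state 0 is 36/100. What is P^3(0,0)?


Computing P^3 by matrix multiplication.
P = [[0.6100, 0.3900], [0.3600, 0.6400]]
After raising P to the power 3:
P^3(0,0) = 0.4881

0.4881


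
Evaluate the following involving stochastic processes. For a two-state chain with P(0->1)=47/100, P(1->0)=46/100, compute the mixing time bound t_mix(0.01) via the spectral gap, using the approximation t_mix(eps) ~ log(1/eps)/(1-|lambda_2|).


lambda_2 = |1 - p01 - p10| = |1 - 0.4700 - 0.4600| = 0.0700
t_mix ~ log(1/eps)/(1 - |lambda_2|)
= log(100)/(1 - 0.0700) = 4.6052/0.9300
= 4.9518

4.9518


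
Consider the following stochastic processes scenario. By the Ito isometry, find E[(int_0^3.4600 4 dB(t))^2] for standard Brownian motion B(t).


By Ito isometry: E[(int f dB)^2] = int f^2 dt
= 4^2 * 3.4600
= 16 * 3.4600 = 55.3600

55.3600


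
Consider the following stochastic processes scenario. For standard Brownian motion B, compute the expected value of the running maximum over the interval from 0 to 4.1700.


E(max B(s)) = sqrt(2t/pi)
= sqrt(2*4.1700/pi)
= sqrt(2.6547)
= 1.6293

1.6293


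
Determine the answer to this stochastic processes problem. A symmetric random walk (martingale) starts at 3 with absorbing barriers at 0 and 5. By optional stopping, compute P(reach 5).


By optional stopping theorem: E(M at tau) = M(0) = 3
P(hit 5)*5 + P(hit 0)*0 = 3
P(hit 5) = (3 - 0)/(5 - 0) = 3/5 = 0.6000

0.6000


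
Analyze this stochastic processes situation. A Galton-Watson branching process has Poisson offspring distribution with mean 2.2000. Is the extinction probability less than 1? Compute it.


Since mu = 2.2000 > 1, extinction prob q < 1.
Solve s = exp(mu*(s-1)) iteratively.
q = 0.1563

0.1563


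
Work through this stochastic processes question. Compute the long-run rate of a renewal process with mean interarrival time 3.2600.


Long-run renewal rate = 1/E(X)
= 1/3.2600
= 0.3067

0.3067


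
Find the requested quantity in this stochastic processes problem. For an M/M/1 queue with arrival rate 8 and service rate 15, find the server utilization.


rho = lambda/mu
= 8/15
= 0.5333

0.5333


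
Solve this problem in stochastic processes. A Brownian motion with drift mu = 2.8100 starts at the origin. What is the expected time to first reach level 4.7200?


Expected first passage time = a/mu
= 4.7200/2.8100
= 1.6797

1.6797


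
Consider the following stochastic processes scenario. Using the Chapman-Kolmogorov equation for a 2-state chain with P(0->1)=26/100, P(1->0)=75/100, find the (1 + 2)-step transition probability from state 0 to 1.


P^3 = P^1 * P^2
Computing via matrix multiplication of the transition matrix.
Entry (0,1) of P^3 = 0.2574

0.2574


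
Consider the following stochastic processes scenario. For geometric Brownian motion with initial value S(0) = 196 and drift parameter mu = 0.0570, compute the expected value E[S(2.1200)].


E[S(t)] = S(0) * exp(mu * t)
= 196 * exp(0.0570 * 2.1200)
= 196 * 1.1284
= 221.1751

221.1751


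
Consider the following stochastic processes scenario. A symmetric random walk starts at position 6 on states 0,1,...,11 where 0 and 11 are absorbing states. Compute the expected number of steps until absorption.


For symmetric RW on 0,...,N with absorbing barriers, E(i) = i*(N-i)
E(6) = 6 * 5 = 30

30


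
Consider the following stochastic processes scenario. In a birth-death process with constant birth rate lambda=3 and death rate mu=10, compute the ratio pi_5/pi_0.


For birth-death process, pi_n/pi_0 = (lambda/mu)^n
= (3/10)^5
= 0.0024

0.0024


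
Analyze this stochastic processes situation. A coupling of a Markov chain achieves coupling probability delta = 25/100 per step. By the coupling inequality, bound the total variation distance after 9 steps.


TV distance bound <= (1-delta)^n
= (1 - 0.2500)^9
= 0.7500^9
= 0.0751

0.0751


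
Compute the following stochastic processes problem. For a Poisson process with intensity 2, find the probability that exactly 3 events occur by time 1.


P(N(t)=k) = (lambda*t)^k * exp(-lambda*t) / k!
lambda*t = 2
= 2^3 * exp(-2) / 3!
= 8 * 0.1353 / 6
= 0.1804

0.1804


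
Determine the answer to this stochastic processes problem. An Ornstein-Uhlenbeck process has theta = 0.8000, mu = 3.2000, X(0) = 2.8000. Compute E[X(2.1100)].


E[X(t)] = mu + (X(0) - mu)*exp(-theta*t)
= 3.2000 + (2.8000 - 3.2000)*exp(-0.8000*2.1100)
= 3.2000 + -0.4000 * 0.1849
= 3.1260

3.1260


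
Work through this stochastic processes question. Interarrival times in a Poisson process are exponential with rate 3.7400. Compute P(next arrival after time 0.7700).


P(X > t) = exp(-lambda * t)
= exp(-3.7400 * 0.7700)
= exp(-2.8798) = 0.0561

0.0561


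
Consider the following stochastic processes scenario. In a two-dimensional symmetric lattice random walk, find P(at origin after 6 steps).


P = C(6,3)^2 / 4^6
= 20^2 / 4096
= 400 / 4096
= 0.0977

0.0977


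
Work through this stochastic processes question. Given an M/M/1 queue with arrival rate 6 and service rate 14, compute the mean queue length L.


rho = 6/14 = 0.4286
L = rho/(1-rho)
= 0.4286/0.5714
= 0.7500

0.7500


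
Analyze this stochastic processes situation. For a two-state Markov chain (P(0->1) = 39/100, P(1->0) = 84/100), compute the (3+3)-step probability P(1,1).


P^6 = P^3 * P^3
Computing via matrix multiplication of the transition matrix.
Entry (1,1) of P^6 = 0.3172

0.3172


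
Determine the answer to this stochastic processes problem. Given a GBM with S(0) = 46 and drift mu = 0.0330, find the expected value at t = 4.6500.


E[S(t)] = S(0) * exp(mu * t)
= 46 * exp(0.0330 * 4.6500)
= 46 * 1.1658
= 53.6291

53.6291


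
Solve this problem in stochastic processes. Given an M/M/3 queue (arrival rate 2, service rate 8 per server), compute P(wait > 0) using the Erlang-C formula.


a = lambda/mu = 0.2500
rho = a/c = 0.0833
Erlang-C formula applied:
C(c,a) = 0.0022

0.0022


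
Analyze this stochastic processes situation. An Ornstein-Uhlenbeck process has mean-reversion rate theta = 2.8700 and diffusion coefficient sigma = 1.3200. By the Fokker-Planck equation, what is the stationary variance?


Stationary variance = sigma^2 / (2*theta)
= 1.3200^2 / (2*2.8700)
= 1.7424 / 5.7400
= 0.3036

0.3036


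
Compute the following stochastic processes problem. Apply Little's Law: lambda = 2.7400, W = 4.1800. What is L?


Little's Law: L = lambda * W
= 2.7400 * 4.1800
= 11.4532

11.4532


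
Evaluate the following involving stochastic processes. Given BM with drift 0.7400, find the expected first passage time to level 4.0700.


Expected first passage time = a/mu
= 4.0700/0.7400
= 5.5000

5.5000


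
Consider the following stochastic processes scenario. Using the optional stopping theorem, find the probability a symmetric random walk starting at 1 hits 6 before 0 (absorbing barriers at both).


By optional stopping theorem: E(M at tau) = M(0) = 1
P(hit 6)*6 + P(hit 0)*0 = 1
P(hit 6) = (1 - 0)/(6 - 0) = 1/6 = 0.1667

0.1667


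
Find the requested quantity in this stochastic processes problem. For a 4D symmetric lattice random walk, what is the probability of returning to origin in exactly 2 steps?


P(return in 2 steps) = P(reverse first step) = 1/(2d)
= 1/8
= 0.1250

0.1250


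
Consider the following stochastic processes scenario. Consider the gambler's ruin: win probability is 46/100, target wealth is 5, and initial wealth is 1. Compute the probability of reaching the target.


Gambler's ruin formula:
r = q/p = 0.5400/0.4600 = 1.1739
P(win) = (1 - r^i)/(1 - r^N)
= (1 - 1.1739^1)/(1 - 1.1739^5)
= 0.1415

0.1415


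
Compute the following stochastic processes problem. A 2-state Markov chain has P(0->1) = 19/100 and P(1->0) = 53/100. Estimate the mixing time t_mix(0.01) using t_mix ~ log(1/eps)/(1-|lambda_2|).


lambda_2 = |1 - p01 - p10| = |1 - 0.1900 - 0.5300| = 0.2800
t_mix ~ log(1/eps)/(1 - |lambda_2|)
= log(100)/(1 - 0.2800) = 4.6052/0.7200
= 6.3961

6.3961


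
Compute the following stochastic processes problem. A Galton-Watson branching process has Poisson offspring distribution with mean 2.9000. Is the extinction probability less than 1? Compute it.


Since mu = 2.9000 > 1, extinction prob q < 1.
Solve s = exp(mu*(s-1)) iteratively.
q = 0.0668

0.0668


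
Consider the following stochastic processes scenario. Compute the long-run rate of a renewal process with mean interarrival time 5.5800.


Long-run renewal rate = 1/E(X)
= 1/5.5800
= 0.1792

0.1792


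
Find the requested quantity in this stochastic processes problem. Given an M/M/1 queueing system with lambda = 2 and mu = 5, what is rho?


rho = lambda/mu
= 2/5
= 0.4000

0.4000


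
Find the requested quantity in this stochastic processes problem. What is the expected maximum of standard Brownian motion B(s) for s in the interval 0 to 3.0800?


E(max B(s)) = sqrt(2t/pi)
= sqrt(2*3.0800/pi)
= sqrt(1.9608)
= 1.4003

1.4003


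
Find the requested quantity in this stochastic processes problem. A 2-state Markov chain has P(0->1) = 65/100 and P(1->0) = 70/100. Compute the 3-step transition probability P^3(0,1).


Computing P^3 by matrix multiplication.
P = [[0.3500, 0.6500], [0.7000, 0.3000]]
After raising P to the power 3:
P^3(0,1) = 0.5021

0.5021


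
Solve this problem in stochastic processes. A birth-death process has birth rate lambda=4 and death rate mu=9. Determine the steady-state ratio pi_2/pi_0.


For birth-death process, pi_n/pi_0 = (lambda/mu)^n
= (4/9)^2
= 0.1975

0.1975


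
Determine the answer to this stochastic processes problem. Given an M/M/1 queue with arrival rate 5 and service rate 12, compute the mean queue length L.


rho = 5/12 = 0.4167
L = rho/(1-rho)
= 0.4167/0.5833
= 0.7143

0.7143


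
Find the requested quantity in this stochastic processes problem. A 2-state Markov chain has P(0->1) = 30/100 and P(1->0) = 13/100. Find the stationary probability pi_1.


Stationary distribution: pi_0 = p10/(p01+p10), pi_1 = p01/(p01+p10)
p01 = 0.3000, p10 = 0.1300
pi_1 = 0.6977

0.6977


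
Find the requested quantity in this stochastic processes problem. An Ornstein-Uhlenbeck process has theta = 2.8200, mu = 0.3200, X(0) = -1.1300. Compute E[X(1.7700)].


E[X(t)] = mu + (X(0) - mu)*exp(-theta*t)
= 0.3200 + (-1.1300 - 0.3200)*exp(-2.8200*1.7700)
= 0.3200 + -1.4500 * 0.0068
= 0.3101

0.3101


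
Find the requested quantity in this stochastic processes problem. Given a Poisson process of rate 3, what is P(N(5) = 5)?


P(N(t)=k) = (lambda*t)^k * exp(-lambda*t) / k!
lambda*t = 15
= 15^5 * exp(-15) / 5!
= 759375 * 3.0590e-07 / 120
= 0.0019

0.0019


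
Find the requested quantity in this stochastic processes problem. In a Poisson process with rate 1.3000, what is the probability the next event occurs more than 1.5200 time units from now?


P(X > t) = exp(-lambda * t)
= exp(-1.3000 * 1.5200)
= exp(-1.9760) = 0.1386

0.1386


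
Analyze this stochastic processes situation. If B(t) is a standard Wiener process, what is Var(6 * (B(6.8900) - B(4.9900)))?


Var(alpha*(B(t)-B(s))) = alpha^2 * (t-s)
= 6^2 * (6.8900 - 4.9900)
= 36 * 1.9000
= 68.4000

68.4000


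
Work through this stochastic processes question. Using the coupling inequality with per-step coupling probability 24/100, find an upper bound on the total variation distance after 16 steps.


TV distance bound <= (1-delta)^n
= (1 - 0.2400)^16
= 0.7600^16
= 0.0124

0.0124


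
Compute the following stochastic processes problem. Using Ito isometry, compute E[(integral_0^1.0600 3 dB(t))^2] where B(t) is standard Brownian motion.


By Ito isometry: E[(int f dB)^2] = int f^2 dt
= 3^2 * 1.0600
= 9 * 1.0600 = 9.5400

9.5400


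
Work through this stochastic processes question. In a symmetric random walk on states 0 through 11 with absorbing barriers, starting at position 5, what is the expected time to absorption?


For symmetric RW on 0,...,N with absorbing barriers, E(i) = i*(N-i)
E(5) = 5 * 6 = 30

30


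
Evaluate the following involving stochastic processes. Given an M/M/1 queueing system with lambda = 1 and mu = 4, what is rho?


rho = lambda/mu
= 1/4
= 0.2500

0.2500


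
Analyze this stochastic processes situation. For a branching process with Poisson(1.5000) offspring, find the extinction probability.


Since mu = 1.5000 > 1, extinction prob q < 1.
Solve s = exp(mu*(s-1)) iteratively.
q = 0.4172

0.4172


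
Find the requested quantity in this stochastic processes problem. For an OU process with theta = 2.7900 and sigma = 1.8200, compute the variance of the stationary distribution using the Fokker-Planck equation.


Stationary variance = sigma^2 / (2*theta)
= 1.8200^2 / (2*2.7900)
= 3.3124 / 5.5800
= 0.5936

0.5936


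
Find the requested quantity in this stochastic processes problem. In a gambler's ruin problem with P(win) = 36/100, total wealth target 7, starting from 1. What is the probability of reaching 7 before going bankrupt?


Gambler's ruin formula:
r = q/p = 0.6400/0.3600 = 1.7778
P(win) = (1 - r^i)/(1 - r^N)
= (1 - 1.7778^1)/(1 - 1.7778^7)
= 0.0141

0.0141


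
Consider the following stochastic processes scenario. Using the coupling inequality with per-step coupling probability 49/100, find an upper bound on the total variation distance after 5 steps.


TV distance bound <= (1-delta)^n
= (1 - 0.4900)^5
= 0.5100^5
= 0.0345

0.0345


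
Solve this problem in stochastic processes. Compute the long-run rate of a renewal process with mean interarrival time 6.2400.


Long-run renewal rate = 1/E(X)
= 1/6.2400
= 0.1603

0.1603


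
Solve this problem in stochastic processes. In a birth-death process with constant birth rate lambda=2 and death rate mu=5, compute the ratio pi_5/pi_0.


For birth-death process, pi_n/pi_0 = (lambda/mu)^n
= (2/5)^5
= 0.0102

0.0102


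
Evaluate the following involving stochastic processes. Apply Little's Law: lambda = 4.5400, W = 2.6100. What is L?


Little's Law: L = lambda * W
= 4.5400 * 2.6100
= 11.8494

11.8494


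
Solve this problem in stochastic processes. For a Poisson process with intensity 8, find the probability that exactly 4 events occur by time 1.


P(N(t)=k) = (lambda*t)^k * exp(-lambda*t) / k!
lambda*t = 8
= 8^4 * exp(-8) / 4!
= 4096 * 3.3546e-04 / 24
= 0.0573

0.0573


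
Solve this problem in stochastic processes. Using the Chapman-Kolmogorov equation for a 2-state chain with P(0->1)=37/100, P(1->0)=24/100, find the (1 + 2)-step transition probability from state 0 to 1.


P^3 = P^1 * P^2
Computing via matrix multiplication of the transition matrix.
Entry (0,1) of P^3 = 0.5706

0.5706


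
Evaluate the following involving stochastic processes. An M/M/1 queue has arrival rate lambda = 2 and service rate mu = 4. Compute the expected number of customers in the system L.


rho = 2/4 = 0.5000
L = rho/(1-rho)
= 0.5000/0.5000
= 1.0000

1.0000


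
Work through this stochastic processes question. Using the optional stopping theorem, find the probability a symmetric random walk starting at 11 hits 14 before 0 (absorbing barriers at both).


By optional stopping theorem: E(M at tau) = M(0) = 11
P(hit 14)*14 + P(hit 0)*0 = 11
P(hit 14) = (11 - 0)/(14 - 0) = 11/14 = 0.7857

0.7857


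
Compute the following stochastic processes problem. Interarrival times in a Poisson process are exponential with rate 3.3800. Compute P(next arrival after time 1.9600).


P(X > t) = exp(-lambda * t)
= exp(-3.3800 * 1.9600)
= exp(-6.6248) = 0.0013

0.0013


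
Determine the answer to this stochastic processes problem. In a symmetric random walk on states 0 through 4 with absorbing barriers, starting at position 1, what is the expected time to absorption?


For symmetric RW on 0,...,N with absorbing barriers, E(i) = i*(N-i)
E(1) = 1 * 3 = 3

3


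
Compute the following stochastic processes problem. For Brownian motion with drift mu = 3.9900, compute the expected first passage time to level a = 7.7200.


Expected first passage time = a/mu
= 7.7200/3.9900
= 1.9348

1.9348


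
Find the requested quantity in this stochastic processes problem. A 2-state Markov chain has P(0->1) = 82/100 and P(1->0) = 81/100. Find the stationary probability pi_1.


Stationary distribution: pi_0 = p10/(p01+p10), pi_1 = p01/(p01+p10)
p01 = 0.8200, p10 = 0.8100
pi_1 = 0.5031

0.5031


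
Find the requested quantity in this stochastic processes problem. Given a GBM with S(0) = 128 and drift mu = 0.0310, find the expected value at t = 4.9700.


E[S(t)] = S(0) * exp(mu * t)
= 128 * exp(0.0310 * 4.9700)
= 128 * 1.1666
= 149.3213

149.3213


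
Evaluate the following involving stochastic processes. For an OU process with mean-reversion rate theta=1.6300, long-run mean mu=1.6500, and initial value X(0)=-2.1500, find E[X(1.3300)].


E[X(t)] = mu + (X(0) - mu)*exp(-theta*t)
= 1.6500 + (-2.1500 - 1.6500)*exp(-1.6300*1.3300)
= 1.6500 + -3.8000 * 0.1144
= 1.2152

1.2152


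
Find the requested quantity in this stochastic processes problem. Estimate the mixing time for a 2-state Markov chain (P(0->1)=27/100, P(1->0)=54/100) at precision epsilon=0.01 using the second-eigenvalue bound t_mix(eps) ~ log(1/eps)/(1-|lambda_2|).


lambda_2 = |1 - p01 - p10| = |1 - 0.2700 - 0.5400| = 0.1900
t_mix ~ log(1/eps)/(1 - |lambda_2|)
= log(100)/(1 - 0.1900) = 4.6052/0.8100
= 5.6854

5.6854


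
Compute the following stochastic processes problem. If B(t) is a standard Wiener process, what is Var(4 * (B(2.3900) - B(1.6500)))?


Var(alpha*(B(t)-B(s))) = alpha^2 * (t-s)
= 4^2 * (2.3900 - 1.6500)
= 16 * 0.7400
= 11.8400

11.8400


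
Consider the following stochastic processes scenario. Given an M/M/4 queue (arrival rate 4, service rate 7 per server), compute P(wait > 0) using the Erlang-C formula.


a = lambda/mu = 0.5714
rho = a/c = 0.1429
Erlang-C formula applied:
C(c,a) = 0.0029

0.0029


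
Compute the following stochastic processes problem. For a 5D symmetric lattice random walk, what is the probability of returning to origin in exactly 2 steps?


P(return in 2 steps) = P(reverse first step) = 1/(2d)
= 1/10
= 0.1000

0.1000


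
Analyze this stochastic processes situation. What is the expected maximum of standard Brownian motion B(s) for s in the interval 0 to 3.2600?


E(max B(s)) = sqrt(2t/pi)
= sqrt(2*3.2600/pi)
= sqrt(2.0754)
= 1.4406

1.4406


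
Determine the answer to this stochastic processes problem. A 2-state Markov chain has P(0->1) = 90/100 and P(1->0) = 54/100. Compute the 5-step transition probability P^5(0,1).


Computing P^5 by matrix multiplication.
P = [[0.1000, 0.9000], [0.5400, 0.4600]]
After raising P to the power 5:
P^5(0,1) = 0.6353

0.6353


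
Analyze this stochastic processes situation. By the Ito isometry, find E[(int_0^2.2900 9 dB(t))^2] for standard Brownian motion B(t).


By Ito isometry: E[(int f dB)^2] = int f^2 dt
= 9^2 * 2.2900
= 81 * 2.2900 = 185.4900

185.4900


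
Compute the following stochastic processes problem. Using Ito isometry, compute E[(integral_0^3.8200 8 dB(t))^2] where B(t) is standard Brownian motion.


By Ito isometry: E[(int f dB)^2] = int f^2 dt
= 8^2 * 3.8200
= 64 * 3.8200 = 244.4800

244.4800


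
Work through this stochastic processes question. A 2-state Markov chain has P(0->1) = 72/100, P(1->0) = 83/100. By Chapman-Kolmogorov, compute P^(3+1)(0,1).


P^4 = P^3 * P^1
Computing via matrix multiplication of the transition matrix.
Entry (0,1) of P^4 = 0.4220

0.4220


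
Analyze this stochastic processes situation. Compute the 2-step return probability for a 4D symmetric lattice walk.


P(return in 2 steps) = P(reverse first step) = 1/(2d)
= 1/8
= 0.1250

0.1250


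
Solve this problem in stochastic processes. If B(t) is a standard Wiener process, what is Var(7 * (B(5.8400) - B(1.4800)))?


Var(alpha*(B(t)-B(s))) = alpha^2 * (t-s)
= 7^2 * (5.8400 - 1.4800)
= 49 * 4.3600
= 213.6400

213.6400


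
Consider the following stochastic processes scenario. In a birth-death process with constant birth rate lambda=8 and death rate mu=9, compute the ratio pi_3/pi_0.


For birth-death process, pi_n/pi_0 = (lambda/mu)^n
= (8/9)^3
= 0.7023

0.7023


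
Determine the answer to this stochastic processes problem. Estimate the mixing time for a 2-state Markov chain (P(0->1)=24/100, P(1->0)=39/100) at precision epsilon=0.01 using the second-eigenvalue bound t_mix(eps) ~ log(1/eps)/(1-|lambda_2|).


lambda_2 = |1 - p01 - p10| = |1 - 0.2400 - 0.3900| = 0.3700
t_mix ~ log(1/eps)/(1 - |lambda_2|)
= log(100)/(1 - 0.3700) = 4.6052/0.6300
= 7.3098

7.3098


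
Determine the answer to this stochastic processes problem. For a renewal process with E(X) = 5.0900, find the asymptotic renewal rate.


Long-run renewal rate = 1/E(X)
= 1/5.0900
= 0.1965

0.1965


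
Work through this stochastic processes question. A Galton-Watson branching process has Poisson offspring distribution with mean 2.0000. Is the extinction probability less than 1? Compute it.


Since mu = 2.0000 > 1, extinction prob q < 1.
Solve s = exp(mu*(s-1)) iteratively.
q = 0.2032

0.2032


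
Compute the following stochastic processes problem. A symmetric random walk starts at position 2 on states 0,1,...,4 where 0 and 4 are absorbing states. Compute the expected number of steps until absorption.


For symmetric RW on 0,...,N with absorbing barriers, E(i) = i*(N-i)
E(2) = 2 * 2 = 4

4


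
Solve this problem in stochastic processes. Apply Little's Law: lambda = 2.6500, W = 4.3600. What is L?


Little's Law: L = lambda * W
= 2.6500 * 4.3600
= 11.5540

11.5540


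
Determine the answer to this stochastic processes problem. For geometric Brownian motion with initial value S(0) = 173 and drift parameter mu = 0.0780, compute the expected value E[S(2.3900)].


E[S(t)] = S(0) * exp(mu * t)
= 173 * exp(0.0780 * 2.3900)
= 173 * 1.2049
= 208.4526

208.4526


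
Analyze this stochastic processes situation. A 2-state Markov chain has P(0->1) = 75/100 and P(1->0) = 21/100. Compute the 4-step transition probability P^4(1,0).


Computing P^4 by matrix multiplication.
P = [[0.2500, 0.7500], [0.2100, 0.7900]]
After raising P to the power 4:
P^4(1,0) = 0.2187

0.2187


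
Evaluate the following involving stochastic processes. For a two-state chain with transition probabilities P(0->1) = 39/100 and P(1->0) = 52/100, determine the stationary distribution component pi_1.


Stationary distribution: pi_0 = p10/(p01+p10), pi_1 = p01/(p01+p10)
p01 = 0.3900, p10 = 0.5200
pi_1 = 0.4286

0.4286


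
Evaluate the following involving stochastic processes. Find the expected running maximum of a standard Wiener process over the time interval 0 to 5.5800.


E(max B(s)) = sqrt(2t/pi)
= sqrt(2*5.5800/pi)
= sqrt(3.5523)
= 1.8848

1.8848


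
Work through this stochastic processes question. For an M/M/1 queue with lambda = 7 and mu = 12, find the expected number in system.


rho = 7/12 = 0.5833
L = rho/(1-rho)
= 0.5833/0.4167
= 1.4000

1.4000


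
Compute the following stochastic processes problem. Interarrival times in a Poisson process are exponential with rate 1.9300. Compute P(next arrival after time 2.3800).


P(X > t) = exp(-lambda * t)
= exp(-1.9300 * 2.3800)
= exp(-4.5934) = 0.0101

0.0101


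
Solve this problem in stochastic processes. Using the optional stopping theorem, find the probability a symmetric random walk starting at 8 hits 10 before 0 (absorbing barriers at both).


By optional stopping theorem: E(M at tau) = M(0) = 8
P(hit 10)*10 + P(hit 0)*0 = 8
P(hit 10) = (8 - 0)/(10 - 0) = 4/5 = 0.8000

0.8000


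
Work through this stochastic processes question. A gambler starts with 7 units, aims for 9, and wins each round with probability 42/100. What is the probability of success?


Gambler's ruin formula:
r = q/p = 0.5800/0.4200 = 1.3810
P(win) = (1 - r^i)/(1 - r^N)
= (1 - 1.3810^7)/(1 - 1.3810^9)
= 0.4968

0.4968


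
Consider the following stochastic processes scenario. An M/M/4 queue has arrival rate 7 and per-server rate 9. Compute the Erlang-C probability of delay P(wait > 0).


a = lambda/mu = 0.7778
rho = a/c = 0.1944
Erlang-C formula applied:
C(c,a) = 0.0087

0.0087


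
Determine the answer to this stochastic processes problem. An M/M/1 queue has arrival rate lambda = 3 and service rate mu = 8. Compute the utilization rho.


rho = lambda/mu
= 3/8
= 0.3750

0.3750


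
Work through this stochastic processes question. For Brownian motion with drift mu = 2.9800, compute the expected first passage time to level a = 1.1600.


Expected first passage time = a/mu
= 1.1600/2.9800
= 0.3893

0.3893


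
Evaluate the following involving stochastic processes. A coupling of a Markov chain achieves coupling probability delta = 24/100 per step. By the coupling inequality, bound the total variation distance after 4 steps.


TV distance bound <= (1-delta)^n
= (1 - 0.2400)^4
= 0.7600^4
= 0.3336

0.3336


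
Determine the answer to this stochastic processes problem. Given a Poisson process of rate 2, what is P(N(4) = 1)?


P(N(t)=k) = (lambda*t)^k * exp(-lambda*t) / k!
lambda*t = 8
= 8^1 * exp(-8) / 1!
= 8 * 3.3546e-04 / 1
= 0.0027

0.0027


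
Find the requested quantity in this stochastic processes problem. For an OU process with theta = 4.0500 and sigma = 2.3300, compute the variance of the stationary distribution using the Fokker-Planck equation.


Stationary variance = sigma^2 / (2*theta)
= 2.3300^2 / (2*4.0500)
= 5.4289 / 8.1000
= 0.6702

0.6702


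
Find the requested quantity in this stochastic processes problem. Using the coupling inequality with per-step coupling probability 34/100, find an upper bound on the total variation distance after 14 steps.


TV distance bound <= (1-delta)^n
= (1 - 0.3400)^14
= 0.6600^14
= 0.0030

0.0030


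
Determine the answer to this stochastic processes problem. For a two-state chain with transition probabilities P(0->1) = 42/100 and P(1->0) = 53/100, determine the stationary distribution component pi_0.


Stationary distribution: pi_0 = p10/(p01+p10), pi_1 = p01/(p01+p10)
p01 = 0.4200, p10 = 0.5300
pi_0 = 0.5579

0.5579


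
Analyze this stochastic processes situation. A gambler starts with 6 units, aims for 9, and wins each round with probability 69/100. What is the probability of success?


Gambler's ruin formula:
r = q/p = 0.3100/0.6900 = 0.4493
P(win) = (1 - r^i)/(1 - r^N)
= (1 - 0.4493^6)/(1 - 0.4493^9)
= 0.9925

0.9925


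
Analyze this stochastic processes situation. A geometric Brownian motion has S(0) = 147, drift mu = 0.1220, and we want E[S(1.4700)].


E[S(t)] = S(0) * exp(mu * t)
= 147 * exp(0.1220 * 1.4700)
= 147 * 1.1964
= 175.8748

175.8748


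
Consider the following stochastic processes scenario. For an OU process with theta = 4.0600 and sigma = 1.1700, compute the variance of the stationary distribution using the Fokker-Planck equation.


Stationary variance = sigma^2 / (2*theta)
= 1.1700^2 / (2*4.0600)
= 1.3689 / 8.1200
= 0.1686

0.1686


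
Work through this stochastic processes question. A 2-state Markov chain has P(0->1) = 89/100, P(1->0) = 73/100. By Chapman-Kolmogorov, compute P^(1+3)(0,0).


P^4 = P^1 * P^3
Computing via matrix multiplication of the transition matrix.
Entry (0,0) of P^4 = 0.5318

0.5318


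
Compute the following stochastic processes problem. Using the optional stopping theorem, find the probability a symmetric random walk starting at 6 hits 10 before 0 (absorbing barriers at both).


By optional stopping theorem: E(M at tau) = M(0) = 6
P(hit 10)*10 + P(hit 0)*0 = 6
P(hit 10) = (6 - 0)/(10 - 0) = 3/5 = 0.6000

0.6000
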